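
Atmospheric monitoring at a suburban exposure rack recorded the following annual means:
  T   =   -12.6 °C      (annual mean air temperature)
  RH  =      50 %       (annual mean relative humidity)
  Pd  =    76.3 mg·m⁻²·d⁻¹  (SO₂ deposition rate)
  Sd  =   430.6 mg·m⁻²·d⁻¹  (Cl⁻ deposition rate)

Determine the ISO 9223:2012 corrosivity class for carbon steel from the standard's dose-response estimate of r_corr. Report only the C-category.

C2

carbon steel: T≤10 °C ⇒ hinge +0.150·(-12.6−10) = -3.3900
  sulphur-dioxide contribution → 1.545 μm/a
  chloride contribution → 13.79 μm/a
  ⇒ r_corr(carbon steel) = 15.33 μm/a
15.3 μm/a falls in (1.3, 25] for carbon steel → category C2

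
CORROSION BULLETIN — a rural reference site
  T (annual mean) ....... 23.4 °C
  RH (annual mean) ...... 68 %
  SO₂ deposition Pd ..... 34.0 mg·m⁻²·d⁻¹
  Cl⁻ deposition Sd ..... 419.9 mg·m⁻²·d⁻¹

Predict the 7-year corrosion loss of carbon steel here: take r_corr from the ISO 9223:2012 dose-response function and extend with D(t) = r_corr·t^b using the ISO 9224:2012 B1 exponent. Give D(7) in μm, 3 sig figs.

D(7) = 345 μm

carbon steel: T>10 °C ⇒ hinge -0.054·(23.4−10) = -0.7236
  sulphur-dioxide contribution → 20.93 μm/a
  chloride contribution → 103.8 μm/a
  total first-year rate 124.7 μm/a
Long-term exponent b (ISO 9224 Table 2, B1) = 0.523
  D(7) = 124.7 × 7^0.523 = 124.7 × 2.767 = 345 μm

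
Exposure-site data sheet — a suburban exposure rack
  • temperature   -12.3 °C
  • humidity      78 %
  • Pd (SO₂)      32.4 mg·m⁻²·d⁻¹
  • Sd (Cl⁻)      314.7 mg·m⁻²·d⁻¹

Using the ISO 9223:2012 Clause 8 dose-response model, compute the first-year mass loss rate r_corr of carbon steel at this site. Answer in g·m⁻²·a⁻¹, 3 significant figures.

carbon steel: f(T) = +0.150·(T−10) [T≤10 °C] = -3.3450
  SO₂ term: 1.77·32.4^0.52·exp(0.02·78-3.3450) = 1.812
  Sd branch = 0.102·Sd^0.62·e^(0.033·RH+0.04·T) = 28.94 μm/a
  r_corr = 1.812 + 28.94 = 30.75 μm/a
Convert to mass loss: 30.75 μm/a × 7.85 g/cm³ = 241.4 g·m⁻²·a⁻¹

r_corr = 241 g·m⁻²·a⁻¹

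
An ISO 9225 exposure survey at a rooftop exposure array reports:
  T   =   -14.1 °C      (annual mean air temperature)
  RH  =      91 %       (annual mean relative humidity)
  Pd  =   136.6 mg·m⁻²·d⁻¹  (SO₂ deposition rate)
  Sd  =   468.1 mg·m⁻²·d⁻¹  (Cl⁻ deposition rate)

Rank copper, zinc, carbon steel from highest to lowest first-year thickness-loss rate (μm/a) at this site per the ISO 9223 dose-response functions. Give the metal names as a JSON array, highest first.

["carbon steel", "zinc", "copper"]

copper: f(T) = +0.126·(T−10) [T≤10 °C] = -3.0366
  SO₂ term: 0.0053·136.6^0.26·exp(0.059·91-3.0366) = 0.1961
  Sd branch = 0.01025·Sd^0.27·e^(0.036·RH+0.049·T) = 0.7152 μm/a
  r_corr = 0.1961 + 0.7152 = 0.9113 μm/a
zinc: f(T) = +0.038·(T−10) [T≤10 °C] = -0.9158
  Pd branch = 0.0129·Pd^0.44·e^(0.046·RH+f) = 2.954 μm/a
  Cl⁻ term: 0.0175·468.1^0.57·exp(0.008·91+0.085·-14.1) = 0.3637
  r_corr = 2.954 + 0.3637 = 3.318 μm/a
carbon steel: f(T) = +0.150·(T−10) [T≤10 °C] = -3.6150
  SO₂ term: 1.77·136.6^0.52·exp(0.02·91-3.6150) = 3.792
  Sd branch = 0.102·Sd^0.62·e^(0.033·RH+0.04·T) = 52.9 μm/a
  sum: 3.792 + 52.9 → r_corr = 56.69 μm/a
Ordering by μm/a: carbon steel (56.7) > zinc (3.32) > copper (0.911)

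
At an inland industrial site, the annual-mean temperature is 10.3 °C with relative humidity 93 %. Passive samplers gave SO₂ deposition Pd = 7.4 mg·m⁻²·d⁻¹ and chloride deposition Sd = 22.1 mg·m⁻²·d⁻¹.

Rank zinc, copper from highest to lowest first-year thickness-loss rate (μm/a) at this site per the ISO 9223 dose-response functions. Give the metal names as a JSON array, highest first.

["copper", "zinc"]

zinc: T>10 °C ⇒ hinge -0.071·(10.3−10) = -0.0213
  SO₂ term: 0.0129·7.4^0.44·exp(0.046·93-0.0213) = 2.196
  Sd branch = 0.0175·Sd^0.57·e^(0.008·RH+0.085·T) = 0.516 μm/a
  sum: 2.196 + 0.516 → r_corr = 2.712 μm/a
copper: temperature factor f = -0.080·(0.3) = -0.0240
  SO₂ term: 0.0053·7.4^0.26·exp(0.059·93-0.0240) = 2.103
  Cl⁻ term: 0.01025·22.1^0.27·exp(0.036·93+0.049·10.3) = 1.114
  sum: 2.103 + 1.114 → r_corr = 3.217 μm/a
Ordering by μm/a: copper (3.22) > zinc (2.71)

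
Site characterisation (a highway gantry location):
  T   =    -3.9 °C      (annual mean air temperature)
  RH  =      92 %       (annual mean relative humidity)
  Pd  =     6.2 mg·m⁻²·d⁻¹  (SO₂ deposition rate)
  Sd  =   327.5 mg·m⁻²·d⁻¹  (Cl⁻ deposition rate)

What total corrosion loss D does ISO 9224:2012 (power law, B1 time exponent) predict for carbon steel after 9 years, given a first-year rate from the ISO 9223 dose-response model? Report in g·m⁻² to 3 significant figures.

carbon steel: T≤10 °C ⇒ hinge +0.150·(-3.9−10) = -2.0850
  sulphur-dioxide contribution → 3.578 μm/a
  chloride contribution → 65.89 μm/a
  total first-year rate 69.46 μm/a
Power-law: D(9) = r_corr · 9^0.523
  D(9) = 69.46 × 9^0.523 = 69.46 × 3.156 = 219.2 μm
  Mass loss = 219.2 μm × 7.85 g/cm³ = 1721 g·m⁻²

D(9) = 1.72e+03 g·m⁻²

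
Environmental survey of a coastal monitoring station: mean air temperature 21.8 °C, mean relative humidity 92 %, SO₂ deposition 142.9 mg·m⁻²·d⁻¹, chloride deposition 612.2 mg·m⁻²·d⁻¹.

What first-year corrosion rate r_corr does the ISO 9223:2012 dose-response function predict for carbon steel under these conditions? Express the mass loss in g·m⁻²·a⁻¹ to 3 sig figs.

r_corr = 2.74e+03 g·m⁻²·a⁻¹

carbon steel: T>10 °C ⇒ hinge -0.054·(21.8−10) = -0.6372
  sulphur-dioxide contribution → 77.8 μm/a
  chloride contribution → 271.5 μm/a
  total first-year rate 349.3 μm/a
Convert to mass loss: 349.3 μm/a × 7.85 g/cm³ = 2742 g·m⁻²·a⁻¹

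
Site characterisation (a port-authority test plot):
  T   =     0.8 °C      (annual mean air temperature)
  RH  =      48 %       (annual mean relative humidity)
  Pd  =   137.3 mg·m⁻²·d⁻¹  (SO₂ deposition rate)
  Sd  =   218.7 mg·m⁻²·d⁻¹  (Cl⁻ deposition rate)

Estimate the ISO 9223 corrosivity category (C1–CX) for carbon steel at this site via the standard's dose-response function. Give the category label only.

C3

carbon steel: f(T) = +0.150·(T−10) [T≤10 °C] = -1.3800
  Pd branch = 1.77·Pd^0.52·e^(0.02·RH+f) = 15.04 μm/a
  Sd branch = 0.102·Sd^0.62·e^(0.033·RH+0.04·T) = 14.49 μm/a
  r_corr = 15.04 + 14.49 = 29.53 μm/a
ISO 9223 Table 2 (carbon steel): 25 < 29.5 ≤ 50 μm/a ⇒ C3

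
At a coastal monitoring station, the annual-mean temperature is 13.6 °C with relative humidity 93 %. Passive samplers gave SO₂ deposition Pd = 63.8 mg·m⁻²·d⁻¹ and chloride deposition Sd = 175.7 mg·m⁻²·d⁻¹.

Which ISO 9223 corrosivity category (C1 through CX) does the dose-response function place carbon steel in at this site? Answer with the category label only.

carbon steel: T>10 °C ⇒ hinge -0.054·(13.6−10) = -0.1944
  sulphur-dioxide contribution → 81.25 μm/a
  chloride contribution → 93.21 μm/a
  ⇒ r_corr(carbon steel) = 174.5 μm/a
ISO 9223 Table 2 (carbon steel): 80 < 174 ≤ 200 μm/a ⇒ C5

C5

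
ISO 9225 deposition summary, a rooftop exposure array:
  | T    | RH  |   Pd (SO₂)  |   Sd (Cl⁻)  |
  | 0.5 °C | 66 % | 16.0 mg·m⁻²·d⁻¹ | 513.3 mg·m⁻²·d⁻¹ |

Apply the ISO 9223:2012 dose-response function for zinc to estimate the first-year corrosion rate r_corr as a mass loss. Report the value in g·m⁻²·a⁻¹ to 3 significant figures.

zinc: T≤10 °C ⇒ hinge +0.038·(0.5−10) = -0.3610
  Pd branch = 0.0129·Pd^0.44·e^(0.046·RH+f) = 0.6341 μm/a
  Cl⁻ term: 0.0175·513.3^0.57·exp(0.008·66+0.085·0.5) = 1.086
  r_corr = 0.6341 + 1.086 = 1.72 μm/a
Convert to mass loss: 1.72 μm/a × 7.14 g/cm³ = 12.28 g·m⁻²·a⁻¹

r_corr = 12.3 g·m⁻²·a⁻¹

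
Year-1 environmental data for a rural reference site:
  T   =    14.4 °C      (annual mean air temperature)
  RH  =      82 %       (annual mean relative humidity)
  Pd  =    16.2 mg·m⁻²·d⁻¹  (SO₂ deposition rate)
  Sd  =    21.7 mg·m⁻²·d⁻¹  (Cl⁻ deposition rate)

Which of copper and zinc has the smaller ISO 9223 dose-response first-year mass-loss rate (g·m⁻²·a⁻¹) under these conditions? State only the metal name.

copper: T>10 °C ⇒ hinge -0.080·(14.4−10) = -0.3520
  sulphur-dioxide contribution → 0.9705 μm/a
  chloride contribution → 0.9121 μm/a
  total first-year rate 1.883 μm/a
  mass loss = 1.883 μm/a × 8.96 g/cm³ = 16.87 g·m⁻²·a⁻¹
zinc: T>10 °C ⇒ hinge -0.071·(14.4−10) = -0.3124
  sulphur-dioxide contribution → 1.397 μm/a
  chloride contribution → 0.6627 μm/a
  total first-year rate 2.06 μm/a
  mass loss = 2.06 μm/a × 7.14 g/cm³ = 14.71 g·m⁻²·a⁻¹
Ordering by g·m⁻²·a⁻¹: copper (16.9) > zinc (14.7)

zinc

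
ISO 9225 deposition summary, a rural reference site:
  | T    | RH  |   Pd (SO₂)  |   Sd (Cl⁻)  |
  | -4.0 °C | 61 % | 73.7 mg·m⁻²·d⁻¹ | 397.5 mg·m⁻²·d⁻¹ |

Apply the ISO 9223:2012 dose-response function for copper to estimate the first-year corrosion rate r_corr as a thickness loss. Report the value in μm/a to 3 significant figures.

copper: f(T) = +0.126·(T−10) [T≤10 °C] = -1.7640
  SO₂ term: 0.0053·73.7^0.26·exp(0.059·61-1.7640) = 0.1016
  Sd branch = 0.01025·Sd^0.27·e^(0.036·RH+0.049·T) = 0.3812 μm/a
  r_corr = 0.1016 + 0.3812 = 0.4827 μm/a

r_corr = 0.483 μm/a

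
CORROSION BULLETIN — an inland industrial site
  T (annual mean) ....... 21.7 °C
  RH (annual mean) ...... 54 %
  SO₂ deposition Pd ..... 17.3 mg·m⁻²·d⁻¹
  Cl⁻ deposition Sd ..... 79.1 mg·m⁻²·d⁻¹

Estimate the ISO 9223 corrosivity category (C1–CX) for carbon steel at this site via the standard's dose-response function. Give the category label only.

C3

carbon steel: T>10 °C ⇒ hinge -0.054·(21.7−10) = -0.6318
  Pd branch = 1.77·Pd^0.52·e^(0.02·RH+f) = 12.2 μm/a
  Cl⁻ term: 0.102·79.1^0.62·exp(0.033·54+0.04·21.7) = 21.69
  r_corr = 12.2 + 21.69 = 33.9 μm/a
ISO 9223 Table 2 (carbon steel): 25 < 33.9 ≤ 50 μm/a ⇒ C3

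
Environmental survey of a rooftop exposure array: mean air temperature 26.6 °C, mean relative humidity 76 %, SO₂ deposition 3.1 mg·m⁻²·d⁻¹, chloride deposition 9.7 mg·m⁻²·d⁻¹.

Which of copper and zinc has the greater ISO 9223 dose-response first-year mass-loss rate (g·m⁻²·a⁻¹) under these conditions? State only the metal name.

copper: f(T) = -0.080·(T−10) [T>10 °C] = -1.3280
  SO₂ term: 0.0053·3.1^0.26·exp(0.059·76-1.3280) = 0.167
  Cl⁻ term: 0.01025·9.7^0.27·exp(0.036·76+0.049·26.6) = 1.075
  r_corr = 0.167 + 1.075 = 1.242 μm/a
  mass loss = 1.242 μm/a × 8.96 g/cm³ = 11.13 g·m⁻²·a⁻¹
zinc: f(T) = -0.071·(T−10) [T>10 °C] = -1.1786
  SO₂ term: 0.0129·3.1^0.44·exp(0.046·76-1.1786) = 0.2154
  Sd branch = 0.0175·Sd^0.57·e^(0.008·RH+0.085·T) = 1.126 μm/a
  sum: 0.2154 + 1.126 → r_corr = 1.341 μm/a
  mass loss = 1.341 μm/a × 7.14 g/cm³ = 9.577 g·m⁻²·a⁻¹
Ordering by g·m⁻²·a⁻¹: copper (11.1) > zinc (9.58)

copper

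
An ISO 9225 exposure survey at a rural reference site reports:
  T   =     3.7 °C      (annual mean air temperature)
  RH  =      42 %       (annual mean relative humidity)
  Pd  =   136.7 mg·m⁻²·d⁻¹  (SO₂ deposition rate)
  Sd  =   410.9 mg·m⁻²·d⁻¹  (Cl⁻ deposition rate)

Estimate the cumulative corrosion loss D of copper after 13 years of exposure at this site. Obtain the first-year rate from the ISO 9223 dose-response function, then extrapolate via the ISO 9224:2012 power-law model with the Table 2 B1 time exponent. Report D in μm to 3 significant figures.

D(13) = 2.13 μm

copper: T≤10 °C ⇒ hinge +0.126·(3.7−10) = -0.7938
  SO₂ term: 0.0053·136.7^0.26·exp(0.059·42-0.7938) = 0.1026
  Cl⁻ term: 0.01025·410.9^0.27·exp(0.036·42+0.049·3.7) = 0.283
  sum: 0.1026 + 0.283 → r_corr = 0.3856 μm/a
Long-term exponent b (ISO 9224 Table 2, B1) = 0.667
  D(13) = 0.3856 × 13^0.667 = 0.3856 × 5.534 = 2.134 μm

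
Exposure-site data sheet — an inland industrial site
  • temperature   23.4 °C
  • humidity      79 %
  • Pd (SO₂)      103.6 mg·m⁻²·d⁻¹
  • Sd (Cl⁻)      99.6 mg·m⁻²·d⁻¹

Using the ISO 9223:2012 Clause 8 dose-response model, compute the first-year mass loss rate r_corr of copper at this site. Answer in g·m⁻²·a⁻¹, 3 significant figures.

copper: T>10 °C ⇒ hinge -0.080·(23.4−10) = -1.0720
  sulphur-dioxide contribution → 0.6411 μm/a
  chloride contribution → 1.92 μm/a
  ⇒ r_corr(copper) = 2.561 μm/a
Convert to mass loss: 2.561 μm/a × 8.96 g/cm³ = 22.95 g·m⁻²·a⁻¹

r_corr = 22.9 g·m⁻²·a⁻¹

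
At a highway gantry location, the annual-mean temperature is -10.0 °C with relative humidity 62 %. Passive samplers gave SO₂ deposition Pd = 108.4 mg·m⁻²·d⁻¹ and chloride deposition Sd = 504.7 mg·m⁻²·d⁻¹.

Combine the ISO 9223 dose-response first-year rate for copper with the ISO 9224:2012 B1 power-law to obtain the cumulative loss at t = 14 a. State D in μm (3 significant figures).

D(14) = 2.15 μm

copper: temperature factor f = +0.126·(-20.0) = -2.5200
  sulphur-dioxide contribution → 0.05593 μm/a
  chloride contribution → 0.3141 μm/a
  ⇒ r_corr(copper) = 0.37 μm/a
Power-law: D(14) = r_corr · 14^0.667
  D(14) = 0.37 × 14^0.667 = 0.37 × 5.814 = 2.151 μm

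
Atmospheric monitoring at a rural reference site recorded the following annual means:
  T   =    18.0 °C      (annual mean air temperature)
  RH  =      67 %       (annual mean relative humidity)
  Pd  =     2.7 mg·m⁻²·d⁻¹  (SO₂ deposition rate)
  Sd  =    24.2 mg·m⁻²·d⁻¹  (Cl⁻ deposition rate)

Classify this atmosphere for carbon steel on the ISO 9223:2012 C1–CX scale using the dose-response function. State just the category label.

carbon steel: f(T) = -0.054·(T−10) [T>10 °C] = -0.4320
  sulphur-dioxide contribution → 7.356 μm/a
  chloride contribution → 13.79 μm/a
  total first-year rate 21.14 μm/a
ISO 9223 Table 2 (carbon steel): 1.3 < 21.1 ≤ 25 μm/a ⇒ C2

C2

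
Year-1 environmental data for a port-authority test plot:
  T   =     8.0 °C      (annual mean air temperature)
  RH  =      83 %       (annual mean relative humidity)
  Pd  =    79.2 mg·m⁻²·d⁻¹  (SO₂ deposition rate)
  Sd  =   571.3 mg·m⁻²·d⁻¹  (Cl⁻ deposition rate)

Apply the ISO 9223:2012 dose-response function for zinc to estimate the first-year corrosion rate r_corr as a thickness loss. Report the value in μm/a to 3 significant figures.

r_corr = 6.23 μm/a

zinc: T≤10 °C ⇒ hinge +0.038·(8.0−10) = -0.0760
  Pd branch = 0.0129·Pd^0.44·e^(0.046·RH+f) = 3.725 μm/a
  Cl⁻ term: 0.0175·571.3^0.57·exp(0.008·83+0.085·8.0) = 2.501
  sum: 3.725 + 2.501 → r_corr = 6.226 μm/a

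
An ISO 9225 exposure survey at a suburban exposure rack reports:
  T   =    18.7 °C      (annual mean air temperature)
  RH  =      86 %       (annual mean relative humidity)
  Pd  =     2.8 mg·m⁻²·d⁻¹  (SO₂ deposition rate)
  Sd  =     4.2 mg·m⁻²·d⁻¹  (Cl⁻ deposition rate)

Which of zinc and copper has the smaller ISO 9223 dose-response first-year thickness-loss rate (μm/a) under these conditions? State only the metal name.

zinc

zinc: T>10 °C ⇒ hinge -0.071·(18.7−10) = -0.6177
  SO₂ term: 0.0129·2.8^0.44·exp(0.046·86-0.6177) = 0.5717
  Cl⁻ term: 0.0175·4.2^0.57·exp(0.008·86+0.085·18.7) = 0.3867
  r_corr = 0.5717 + 0.3867 = 0.9584 μm/a
copper: f(T) = -0.080·(T−10) [T>10 °C] = -0.6960
  Pd branch = 0.0053·Pd^0.26·e^(0.059·RH+f) = 0.5519 μm/a
  Cl⁻ term: 0.01025·4.2^0.27·exp(0.036·86+0.049·18.7) = 0.8347
  sum: 0.5519 + 0.8347 → r_corr = 1.387 μm/a
Ordering by μm/a: copper (1.39) > zinc (0.958)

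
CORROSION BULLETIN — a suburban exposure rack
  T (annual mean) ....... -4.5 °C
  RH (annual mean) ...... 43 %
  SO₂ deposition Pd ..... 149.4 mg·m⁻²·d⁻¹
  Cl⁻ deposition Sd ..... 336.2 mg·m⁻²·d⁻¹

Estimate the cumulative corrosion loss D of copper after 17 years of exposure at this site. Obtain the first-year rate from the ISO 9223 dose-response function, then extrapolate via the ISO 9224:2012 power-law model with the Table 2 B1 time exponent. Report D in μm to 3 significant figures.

copper: T≤10 °C ⇒ hinge +0.126·(-4.5−10) = -1.8270
  SO₂ term: 0.0053·149.4^0.26·exp(0.059·43-1.8270) = 0.03962
  Cl⁻ term: 0.01025·336.2^0.27·exp(0.036·43+0.049·-4.5) = 0.186
  sum: 0.03962 + 0.186 → r_corr = 0.2256 μm/a
Power-law: D(17) = r_corr · 17^0.667
  D(17) = 0.2256 × 17^0.667 = 0.2256 × 6.618 = 1.493 μm

D(17) = 1.49 μm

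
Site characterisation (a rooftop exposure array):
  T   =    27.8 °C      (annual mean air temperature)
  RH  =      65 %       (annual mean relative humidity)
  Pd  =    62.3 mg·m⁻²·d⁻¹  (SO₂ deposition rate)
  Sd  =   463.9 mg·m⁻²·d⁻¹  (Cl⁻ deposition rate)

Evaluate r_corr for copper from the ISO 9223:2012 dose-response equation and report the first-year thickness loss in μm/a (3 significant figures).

r_corr = 2.35 μm/a

copper: temperature factor f = -0.080·(17.8) = -1.4240
  sulphur-dioxide contribution → 0.173 μm/a
  chloride contribution → 2.18 μm/a
  total first-year rate 2.353 μm/a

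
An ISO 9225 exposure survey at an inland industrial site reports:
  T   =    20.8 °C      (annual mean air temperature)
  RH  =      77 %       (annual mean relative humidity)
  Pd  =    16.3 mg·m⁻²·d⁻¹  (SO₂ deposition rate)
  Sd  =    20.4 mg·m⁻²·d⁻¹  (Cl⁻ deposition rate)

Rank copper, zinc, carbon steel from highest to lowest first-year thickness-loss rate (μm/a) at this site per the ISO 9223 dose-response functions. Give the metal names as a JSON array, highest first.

copper: temperature factor f = -0.080·(10.8) = -0.8640
  sulphur-dioxide contribution → 0.4337 μm/a
  chloride contribution → 1.025 μm/a
  total first-year rate 1.459 μm/a
zinc: temperature factor f = -0.071·(10.8) = -0.7668
  sulphur-dioxide contribution → 0.7067 μm/a
  chloride contribution → 1.059 μm/a
  total first-year rate 1.766 μm/a
carbon steel: f(T) = -0.054·(T−10) [T>10 °C] = -0.5832
  sulphur-dioxide contribution → 19.67 μm/a
  chloride contribution → 19.3 μm/a
  ⇒ r_corr(carbon steel) = 38.97 μm/a
Ordering by μm/a: carbon steel (39) > zinc (1.77) > copper (1.46)

["carbon steel", "zinc", "copper"]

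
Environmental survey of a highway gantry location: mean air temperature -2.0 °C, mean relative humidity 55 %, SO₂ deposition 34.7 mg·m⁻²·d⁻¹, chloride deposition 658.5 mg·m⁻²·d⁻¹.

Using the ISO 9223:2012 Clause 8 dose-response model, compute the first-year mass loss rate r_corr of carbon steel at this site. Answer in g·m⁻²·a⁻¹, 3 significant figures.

r_corr = 297 g·m⁻²·a⁻¹

carbon steel: T≤10 °C ⇒ hinge +0.150·(-2.0−10) = -1.8000
  sulphur-dioxide contribution → 5.558 μm/a
  chloride contribution → 32.33 μm/a
  ⇒ r_corr(carbon steel) = 37.89 μm/a
Convert to mass loss: 37.89 μm/a × 7.85 g/cm³ = 297.4 g·m⁻²·a⁻¹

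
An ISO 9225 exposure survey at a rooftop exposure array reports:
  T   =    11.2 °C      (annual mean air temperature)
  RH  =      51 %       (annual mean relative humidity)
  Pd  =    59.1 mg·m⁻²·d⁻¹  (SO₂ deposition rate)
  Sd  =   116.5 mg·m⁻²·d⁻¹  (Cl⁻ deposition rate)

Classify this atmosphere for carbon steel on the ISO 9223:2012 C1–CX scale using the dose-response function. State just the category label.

carbon steel: T>10 °C ⇒ hinge -0.054·(11.2−10) = -0.0648
  Pd branch = 1.77·Pd^0.52·e^(0.02·RH+f) = 38.37 μm/a
  Cl⁻ term: 0.102·116.5^0.62·exp(0.033·51+0.04·11.2) = 16.41
  sum: 38.37 + 16.41 → r_corr = 54.79 μm/a
Category bounds: 50…80 μm/a bracket r_corr ⇒ C4

C4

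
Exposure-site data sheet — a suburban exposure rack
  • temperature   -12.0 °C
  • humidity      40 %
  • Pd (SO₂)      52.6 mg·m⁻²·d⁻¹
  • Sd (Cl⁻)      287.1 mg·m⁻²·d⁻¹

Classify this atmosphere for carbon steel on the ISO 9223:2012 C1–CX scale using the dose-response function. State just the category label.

carbon steel: temperature factor f = +0.150·(-22.0) = -3.3000
  Pd branch = 1.77·Pd^0.52·e^(0.02·RH+f) = 1.141 μm/a
  Cl⁻ term: 0.102·287.1^0.62·exp(0.033·40+0.04·-12.0) = 7.896
  r_corr = 1.141 + 7.896 = 9.036 μm/a
Category bounds: 1.3…25 μm/a bracket r_corr ⇒ C2

C2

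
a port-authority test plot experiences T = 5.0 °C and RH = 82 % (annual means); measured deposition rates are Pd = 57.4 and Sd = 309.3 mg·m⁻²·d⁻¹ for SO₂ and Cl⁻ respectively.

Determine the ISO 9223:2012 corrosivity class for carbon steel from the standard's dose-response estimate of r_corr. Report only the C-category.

carbon steel: temperature factor f = +0.150·(-5.0) = -0.7500
  sulphur-dioxide contribution → 35.41 μm/a
  chloride contribution → 65.27 μm/a
  ⇒ r_corr(carbon steel) = 100.7 μm/a
ISO 9223 Table 2 (carbon steel): 80 < 101 ≤ 200 μm/a ⇒ C5

C5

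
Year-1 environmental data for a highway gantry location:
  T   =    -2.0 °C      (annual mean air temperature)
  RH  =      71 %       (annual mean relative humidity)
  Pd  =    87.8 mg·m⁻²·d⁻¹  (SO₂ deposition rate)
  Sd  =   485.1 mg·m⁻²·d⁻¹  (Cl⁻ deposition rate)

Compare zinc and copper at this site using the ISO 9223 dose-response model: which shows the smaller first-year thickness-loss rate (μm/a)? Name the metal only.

zinc: f(T) = +0.038·(T−10) [T≤10 °C] = -0.4560
  sulphur-dioxide contribution → 1.535 μm/a
  chloride contribution → 0.8847 μm/a
  total first-year rate 2.42 μm/a
copper: temperature factor f = +0.126·(-12.0) = -1.5120
  sulphur-dioxide contribution → 0.2467 μm/a
  chloride contribution → 0.6359 μm/a
  total first-year rate 0.8826 μm/a
Ordering by μm/a: zinc (2.42) > copper (0.883)

copper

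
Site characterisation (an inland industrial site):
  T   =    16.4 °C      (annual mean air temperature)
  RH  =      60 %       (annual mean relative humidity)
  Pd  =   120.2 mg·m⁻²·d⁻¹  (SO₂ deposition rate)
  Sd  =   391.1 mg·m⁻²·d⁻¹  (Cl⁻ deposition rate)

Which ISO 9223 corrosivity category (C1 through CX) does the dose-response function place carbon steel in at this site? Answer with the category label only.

C5

carbon steel: T>10 °C ⇒ hinge -0.054·(16.4−10) = -0.3456
  sulphur-dioxide contribution → 50.19 μm/a
  chloride contribution → 57.63 μm/a
  total first-year rate 107.8 μm/a
ISO 9223 Table 2 (carbon steel): 80 < 108 ≤ 200 μm/a ⇒ C5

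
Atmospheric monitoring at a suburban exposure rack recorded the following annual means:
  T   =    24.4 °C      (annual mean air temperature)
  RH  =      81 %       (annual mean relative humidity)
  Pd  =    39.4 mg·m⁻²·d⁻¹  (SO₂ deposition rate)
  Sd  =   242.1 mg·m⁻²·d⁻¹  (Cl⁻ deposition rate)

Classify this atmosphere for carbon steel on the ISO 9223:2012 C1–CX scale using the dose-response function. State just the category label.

C5

carbon steel: T>10 °C ⇒ hinge -0.054·(24.4−10) = -0.7776
  SO₂ term: 1.77·39.4^0.52·exp(0.02·81-0.7776) = 27.76
  Sd branch = 0.102·Sd^0.62·e^(0.033·RH+0.04·T) = 117.9 μm/a
  r_corr = 27.76 + 117.9 = 145.6 μm/a
146 μm/a falls in (80, 200] for carbon steel → category C5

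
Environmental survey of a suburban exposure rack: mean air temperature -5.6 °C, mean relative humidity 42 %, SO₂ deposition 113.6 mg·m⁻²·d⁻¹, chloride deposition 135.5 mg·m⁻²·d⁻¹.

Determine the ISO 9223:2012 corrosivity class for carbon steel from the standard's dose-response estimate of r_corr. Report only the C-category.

C2

carbon steel: T≤10 °C ⇒ hinge +0.150·(-5.6−10) = -2.3400
  Pd branch = 1.77·Pd^0.52·e^(0.02·RH+f) = 4.627 μm/a
  Cl⁻ term: 0.102·135.5^0.62·exp(0.033·42+0.04·-5.6) = 6.84
  sum: 4.627 + 6.84 → r_corr = 11.47 μm/a
Category bounds: 1.3…25 μm/a bracket r_corr ⇒ C2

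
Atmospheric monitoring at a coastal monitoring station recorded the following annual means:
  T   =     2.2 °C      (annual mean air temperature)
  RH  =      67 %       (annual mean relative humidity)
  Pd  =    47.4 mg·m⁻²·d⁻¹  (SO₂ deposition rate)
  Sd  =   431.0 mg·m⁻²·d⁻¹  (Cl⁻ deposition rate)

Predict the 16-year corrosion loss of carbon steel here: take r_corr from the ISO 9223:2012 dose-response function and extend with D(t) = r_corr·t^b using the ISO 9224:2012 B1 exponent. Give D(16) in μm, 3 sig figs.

D(16) = 253 μm

carbon steel: temperature factor f = +0.150·(-7.8) = -1.1700
  Pd branch = 1.77·Pd^0.52·e^(0.02·RH+f) = 15.6 μm/a
  Sd branch = 0.102·Sd^0.62·e^(0.033·RH+0.04·T) = 43.69 μm/a
  r_corr = 15.6 + 43.69 = 59.3 μm/a
ISO 9224: D(t) = r_corr · t^b with b = 0.523 (carbon steel, B1)
  D(16) = 59.3 × 16^0.523 = 59.3 × 4.263 = 252.8 μm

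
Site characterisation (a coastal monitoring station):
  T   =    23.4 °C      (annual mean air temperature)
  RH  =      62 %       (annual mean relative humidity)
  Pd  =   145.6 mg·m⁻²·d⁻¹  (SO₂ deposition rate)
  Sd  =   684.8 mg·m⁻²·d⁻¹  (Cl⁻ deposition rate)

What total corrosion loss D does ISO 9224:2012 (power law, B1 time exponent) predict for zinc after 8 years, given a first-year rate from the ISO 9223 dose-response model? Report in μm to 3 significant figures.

D(8) = 51.3 μm

zinc: temperature factor f = -0.071·(13.4) = -0.9514
  Pd branch = 0.0129·Pd^0.44·e^(0.046·RH+f) = 0.7723 μm/a
  Sd branch = 0.0175·Sd^0.57·e^(0.008·RH+0.085·T) = 8.68 μm/a
  r_corr = 0.7723 + 8.68 = 9.453 μm/a
ISO 9224: D(t) = r_corr · t^b with b = 0.813 (zinc, B1)
  D(8) = 9.453 × 8^0.813 = 9.453 × 5.423 = 51.26 μm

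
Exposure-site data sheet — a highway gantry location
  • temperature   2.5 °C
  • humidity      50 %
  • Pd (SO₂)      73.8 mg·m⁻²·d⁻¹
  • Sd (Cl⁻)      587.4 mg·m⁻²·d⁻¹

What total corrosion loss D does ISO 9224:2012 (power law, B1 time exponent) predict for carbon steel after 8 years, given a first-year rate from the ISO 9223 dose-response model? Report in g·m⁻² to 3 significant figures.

carbon steel: f(T) = +0.150·(T−10) [T≤10 °C] = -1.1250
  SO₂ term: 1.77·73.8^0.52·exp(0.02·50-1.1250) = 14.62
  Sd branch = 0.102·Sd^0.62·e^(0.033·RH+0.04·T) = 30.57 μm/a
  sum: 14.62 + 30.57 → r_corr = 45.2 μm/a
Power-law: D(8) = r_corr · 8^0.523
  D(8) = 45.2 × 8^0.523 = 45.2 × 2.967 = 134.1 μm
  Mass loss = 134.1 μm × 7.85 g/cm³ = 1053 g·m⁻²

D(8) = 1.05e+03 g·m⁻²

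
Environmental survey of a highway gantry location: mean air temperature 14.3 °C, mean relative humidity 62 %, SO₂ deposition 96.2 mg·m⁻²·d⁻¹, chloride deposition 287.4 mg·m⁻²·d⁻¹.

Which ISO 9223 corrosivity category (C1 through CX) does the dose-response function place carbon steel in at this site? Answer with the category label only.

C5

carbon steel: f(T) = -0.054·(T−10) [T>10 °C] = -0.2322
  sulphur-dioxide contribution → 52.11 μm/a
  chloride contribution → 46.76 μm/a
  ⇒ r_corr(carbon steel) = 98.87 μm/a
98.9 μm/a falls in (80, 200] for carbon steel → category C5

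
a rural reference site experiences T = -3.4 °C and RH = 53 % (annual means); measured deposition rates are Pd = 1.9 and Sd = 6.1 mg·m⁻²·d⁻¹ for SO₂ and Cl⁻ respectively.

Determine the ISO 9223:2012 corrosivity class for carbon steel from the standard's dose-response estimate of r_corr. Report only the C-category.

C2

carbon steel: f(T) = +0.150·(T−10) [T≤10 °C] = -2.0100
  SO₂ term: 1.77·1.9^0.52·exp(0.02·53-2.0100) = 0.9558
  Sd branch = 0.102·Sd^0.62·e^(0.033·RH+0.04·T) = 1.57 μm/a
  r_corr = 0.9558 + 1.57 = 2.526 μm/a
ISO 9223 Table 2 (carbon steel): 1.3 < 2.53 ≤ 25 μm/a ⇒ C2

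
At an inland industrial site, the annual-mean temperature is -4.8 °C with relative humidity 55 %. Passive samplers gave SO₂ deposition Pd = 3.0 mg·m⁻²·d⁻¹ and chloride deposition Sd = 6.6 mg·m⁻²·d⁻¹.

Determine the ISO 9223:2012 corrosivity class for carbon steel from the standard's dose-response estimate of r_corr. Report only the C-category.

C2

carbon steel: f(T) = +0.150·(T−10) [T≤10 °C] = -2.2200
  SO₂ term: 1.77·3.0^0.52·exp(0.02·55-2.2200) = 1.023
  Cl⁻ term: 0.102·6.6^0.62·exp(0.033·55+0.04·-4.8) = 1.666
  r_corr = 1.023 + 1.666 = 2.688 μm/a
Category bounds: 1.3…25 μm/a bracket r_corr ⇒ C2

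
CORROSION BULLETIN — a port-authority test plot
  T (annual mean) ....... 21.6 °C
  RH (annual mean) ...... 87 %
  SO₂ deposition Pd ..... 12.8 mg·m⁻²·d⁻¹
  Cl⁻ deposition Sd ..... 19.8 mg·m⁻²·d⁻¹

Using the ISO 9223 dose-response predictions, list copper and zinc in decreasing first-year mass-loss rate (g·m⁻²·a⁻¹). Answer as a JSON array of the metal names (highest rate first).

copper: f(T) = -0.080·(T−10) [T>10 °C] = -0.9280
  SO₂ term: 0.0053·12.8^0.26·exp(0.059·87-0.9280) = 0.6892
  Cl⁻ term: 0.01025·19.8^0.27·exp(0.036·87+0.049·21.6) = 1.516
  r_corr = 0.6892 + 1.516 = 2.205 μm/a
  mass loss = 2.205 μm/a × 8.96 g/cm³ = 19.76 g·m⁻²·a⁻¹
zinc: f(T) = -0.071·(T−10) [T>10 °C] = -0.8236
  SO₂ term: 0.0129·12.8^0.44·exp(0.046·87-0.8236) = 0.9509
  Sd branch = 0.0175·Sd^0.57·e^(0.008·RH+0.085·T) = 1.207 μm/a
  sum: 0.9509 + 1.207 → r_corr = 2.158 μm/a
  mass loss = 2.158 μm/a × 7.14 g/cm³ = 15.41 g·m⁻²·a⁻¹
Ordering by g·m⁻²·a⁻¹: copper (19.8) > zinc (15.4)

["copper", "zinc"]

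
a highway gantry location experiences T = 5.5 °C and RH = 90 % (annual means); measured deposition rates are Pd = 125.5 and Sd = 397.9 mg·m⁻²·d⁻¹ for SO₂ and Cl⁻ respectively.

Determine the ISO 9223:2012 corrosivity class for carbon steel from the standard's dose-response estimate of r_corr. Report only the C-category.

carbon steel: f(T) = +0.150·(T−10) [T≤10 °C] = -0.6750
  sulphur-dioxide contribution → 67.27 μm/a
  chloride contribution → 101.4 μm/a
  ⇒ r_corr(carbon steel) = 168.6 μm/a
169 μm/a falls in (80, 200] for carbon steel → category C5

C5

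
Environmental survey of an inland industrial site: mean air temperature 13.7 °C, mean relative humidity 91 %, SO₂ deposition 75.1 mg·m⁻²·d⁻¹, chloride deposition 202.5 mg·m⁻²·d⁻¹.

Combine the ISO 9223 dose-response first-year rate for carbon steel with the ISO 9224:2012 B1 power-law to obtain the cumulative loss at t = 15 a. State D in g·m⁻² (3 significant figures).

carbon steel: f(T) = -0.054·(T−10) [T>10 °C] = -0.1998
  sulphur-dioxide contribution → 84.52 μm/a
  chloride contribution → 95.67 μm/a
  ⇒ r_corr(carbon steel) = 180.2 μm/a
ISO 9224: D(t) = r_corr · t^b with b = 0.523 (carbon steel, B1)
  D(15) = 180.2 × 15^0.523 = 180.2 × 4.122 = 742.7 μm
  Mass loss = 742.7 μm × 7.85 g/cm³ = 5830 g·m⁻²

D(15) = 5.83e+03 g·m⁻²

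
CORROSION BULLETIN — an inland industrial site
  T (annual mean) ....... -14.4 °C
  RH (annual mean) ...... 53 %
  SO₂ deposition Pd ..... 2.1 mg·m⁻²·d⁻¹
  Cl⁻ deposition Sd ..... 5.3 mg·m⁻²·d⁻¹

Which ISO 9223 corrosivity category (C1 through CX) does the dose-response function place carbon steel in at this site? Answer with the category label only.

C1

carbon steel: temperature factor f = +0.150·(-24.4) = -3.6600
  SO₂ term: 1.77·2.1^0.52·exp(0.02·53-3.6600) = 0.1934
  Sd branch = 0.102·Sd^0.62·e^(0.033·RH+0.04·T) = 0.927 μm/a
  r_corr = 0.1934 + 0.927 = 1.12 μm/a
Category bounds: 0…1.3 μm/a bracket r_corr ⇒ C1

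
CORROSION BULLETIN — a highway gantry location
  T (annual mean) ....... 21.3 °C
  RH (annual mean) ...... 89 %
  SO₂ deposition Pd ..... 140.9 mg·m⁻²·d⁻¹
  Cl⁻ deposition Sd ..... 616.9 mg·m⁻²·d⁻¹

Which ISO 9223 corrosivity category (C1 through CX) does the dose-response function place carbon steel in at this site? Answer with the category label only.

CX

carbon steel: f(T) = -0.054·(T−10) [T>10 °C] = -0.6102
  sulphur-dioxide contribution → 74.72 μm/a
  chloride contribution → 242.1 μm/a
  total first-year rate 316.9 μm/a
317 μm/a falls in (200, 700] for carbon steel → category CX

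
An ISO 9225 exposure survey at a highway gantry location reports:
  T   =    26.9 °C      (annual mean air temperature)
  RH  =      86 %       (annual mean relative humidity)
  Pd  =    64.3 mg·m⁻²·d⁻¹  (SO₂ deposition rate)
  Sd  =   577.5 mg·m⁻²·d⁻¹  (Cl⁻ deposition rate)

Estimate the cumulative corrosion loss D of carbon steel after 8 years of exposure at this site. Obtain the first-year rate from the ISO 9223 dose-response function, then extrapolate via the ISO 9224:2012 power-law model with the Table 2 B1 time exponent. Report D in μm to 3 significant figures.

carbon steel: temperature factor f = -0.054·(16.9) = -0.9126
  Pd branch = 1.77·Pd^0.52·e^(0.02·RH+f) = 34.59 μm/a
  Sd branch = 0.102·Sd^0.62·e^(0.033·RH+0.04·T) = 263.4 μm/a
  r_corr = 34.59 + 263.4 = 298 μm/a
Power-law: D(8) = r_corr · 8^0.523
  D(8) = 298 × 8^0.523 = 298 × 2.967 = 884.1 μm

D(8) = 884 μm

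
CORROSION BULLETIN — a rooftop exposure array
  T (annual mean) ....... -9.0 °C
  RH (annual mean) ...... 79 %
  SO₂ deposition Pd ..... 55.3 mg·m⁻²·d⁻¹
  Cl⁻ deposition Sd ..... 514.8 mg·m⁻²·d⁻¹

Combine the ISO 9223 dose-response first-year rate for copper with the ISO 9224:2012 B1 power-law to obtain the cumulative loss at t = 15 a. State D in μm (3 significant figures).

D(15) = 4.61 μm

copper: T≤10 °C ⇒ hinge +0.126·(-9.0−10) = -2.3940
  SO₂ term: 0.0053·55.3^0.26·exp(0.059·79-2.3940) = 0.1452
  Cl⁻ term: 0.01025·514.8^0.27·exp(0.036·79+0.049·-9.0) = 0.6116
  r_corr = 0.1452 + 0.6116 = 0.7568 μm/a
Power-law: D(15) = r_corr · 15^0.667
  D(15) = 0.7568 × 15^0.667 = 0.7568 × 6.088 = 4.607 μm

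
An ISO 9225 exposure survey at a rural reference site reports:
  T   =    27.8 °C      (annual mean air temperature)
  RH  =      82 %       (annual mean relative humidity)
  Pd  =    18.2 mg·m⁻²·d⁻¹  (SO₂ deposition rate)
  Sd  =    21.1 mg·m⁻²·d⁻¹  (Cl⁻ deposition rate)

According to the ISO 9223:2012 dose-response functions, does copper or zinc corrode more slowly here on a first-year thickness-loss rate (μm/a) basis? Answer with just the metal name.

copper

copper: T>10 °C ⇒ hinge -0.080·(27.8−10) = -1.4240
  Pd branch = 0.0053·Pd^0.26·e^(0.059·RH+f) = 0.3424 μm/a
  Cl⁻ term: 0.01025·21.1^0.27·exp(0.036·82+0.049·27.8) = 1.745
  sum: 0.3424 + 1.745 → r_corr = 2.088 μm/a
zinc: temperature factor f = -0.071·(17.8) = -1.2638
  Pd branch = 0.0129·Pd^0.44·e^(0.046·RH+f) = 0.568 μm/a
  Sd branch = 0.0175·Sd^0.57·e^(0.008·RH+0.085·T) = 2.037 μm/a
  sum: 0.568 + 2.037 → r_corr = 2.605 μm/a
Ordering by μm/a: zinc (2.61) > copper (2.09)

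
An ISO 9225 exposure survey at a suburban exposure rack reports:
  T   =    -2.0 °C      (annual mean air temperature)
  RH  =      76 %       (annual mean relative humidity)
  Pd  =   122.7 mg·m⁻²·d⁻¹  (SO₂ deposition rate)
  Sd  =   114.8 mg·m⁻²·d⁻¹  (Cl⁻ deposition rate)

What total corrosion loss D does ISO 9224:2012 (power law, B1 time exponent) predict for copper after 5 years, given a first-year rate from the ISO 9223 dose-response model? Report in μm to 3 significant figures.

D(5) = 2.57 μm

copper: T≤10 °C ⇒ hinge +0.126·(-2.0−10) = -1.5120
  SO₂ term: 0.0053·122.7^0.26·exp(0.059·76-1.5120) = 0.3615
  Cl⁻ term: 0.01025·114.8^0.27·exp(0.036·76+0.049·-2.0) = 0.5159
  sum: 0.3615 + 0.5159 → r_corr = 0.8774 μm/a
Power-law: D(5) = r_corr · 5^0.667
  D(5) = 0.8774 × 5^0.667 = 0.8774 × 2.926 = 2.567 μm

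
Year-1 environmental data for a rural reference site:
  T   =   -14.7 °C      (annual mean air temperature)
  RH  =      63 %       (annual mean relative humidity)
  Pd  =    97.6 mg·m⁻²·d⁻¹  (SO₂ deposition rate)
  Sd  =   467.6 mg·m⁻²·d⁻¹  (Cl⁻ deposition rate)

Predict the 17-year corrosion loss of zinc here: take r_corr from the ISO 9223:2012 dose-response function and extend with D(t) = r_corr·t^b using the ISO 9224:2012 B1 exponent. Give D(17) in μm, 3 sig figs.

zinc: temperature factor f = +0.038·(-24.7) = -0.9386
  sulphur-dioxide contribution → 0.6869 μm/a
  chloride contribution → 0.2761 μm/a
  ⇒ r_corr(zinc) = 0.963 μm/a
ISO 9224: D(t) = r_corr · t^b with b = 0.813 (zinc, B1)
  D(17) = 0.963 × 17^0.813 = 0.963 × 10.01 = 9.638 μm

D(17) = 9.64 μm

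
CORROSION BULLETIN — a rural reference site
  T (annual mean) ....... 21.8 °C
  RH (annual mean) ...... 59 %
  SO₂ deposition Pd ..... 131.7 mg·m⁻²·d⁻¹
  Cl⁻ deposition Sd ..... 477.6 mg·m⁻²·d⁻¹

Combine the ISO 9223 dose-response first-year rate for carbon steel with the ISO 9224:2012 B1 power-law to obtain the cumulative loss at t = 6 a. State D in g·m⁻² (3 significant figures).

carbon steel: T>10 °C ⇒ hinge -0.054·(21.8−10) = -0.6372
  SO₂ term: 1.77·131.7^0.52·exp(0.02·59-0.6372) = 38.54
  Sd branch = 0.102·Sd^0.62·e^(0.033·RH+0.04·T) = 78.32 μm/a
  r_corr = 38.54 + 78.32 = 116.9 μm/a
ISO 9224: D(t) = r_corr · t^b with b = 0.523 (carbon steel, B1)
  D(6) = 116.9 × 6^0.523 = 116.9 × 2.553 = 298.3 μm
  Mass loss = 298.3 μm × 7.85 g/cm³ = 2342 g·m⁻²

D(6) = 2.34e+03 g·m⁻²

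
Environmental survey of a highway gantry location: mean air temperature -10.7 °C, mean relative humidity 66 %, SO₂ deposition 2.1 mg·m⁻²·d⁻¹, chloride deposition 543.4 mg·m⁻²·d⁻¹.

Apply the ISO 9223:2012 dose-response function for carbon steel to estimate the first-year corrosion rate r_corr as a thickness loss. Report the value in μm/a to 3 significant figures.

carbon steel: temperature factor f = +0.150·(-20.7) = -3.1050
  sulphur-dioxide contribution → 0.4368 μm/a
  chloride contribution → 29.13 μm/a
  total first-year rate 29.57 μm/a

r_corr = 29.6 μm/a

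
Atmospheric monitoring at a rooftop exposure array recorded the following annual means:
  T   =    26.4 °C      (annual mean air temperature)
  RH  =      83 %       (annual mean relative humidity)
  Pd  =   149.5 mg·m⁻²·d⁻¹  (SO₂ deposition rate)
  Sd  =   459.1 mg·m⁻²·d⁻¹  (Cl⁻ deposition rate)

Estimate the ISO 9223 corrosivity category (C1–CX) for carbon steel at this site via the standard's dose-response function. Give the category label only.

carbon steel: f(T) = -0.054·(T−10) [T>10 °C] = -0.8856
  SO₂ term: 1.77·149.5^0.52·exp(0.02·83-0.8856) = 51.89
  Cl⁻ term: 0.102·459.1^0.62·exp(0.033·83+0.04·26.4) = 202.8
  r_corr = 51.89 + 202.8 = 254.7 μm/a
255 μm/a falls in (200, 700] for carbon steel → category CX

CX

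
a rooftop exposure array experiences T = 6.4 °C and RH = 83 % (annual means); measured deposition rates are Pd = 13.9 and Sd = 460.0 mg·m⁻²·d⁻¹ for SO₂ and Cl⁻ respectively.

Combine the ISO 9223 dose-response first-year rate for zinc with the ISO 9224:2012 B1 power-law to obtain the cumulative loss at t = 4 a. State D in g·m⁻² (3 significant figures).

zinc: f(T) = +0.038·(T−10) [T≤10 °C] = -0.1368
  sulphur-dioxide contribution → 1.63 μm/a
  chloride contribution → 1.929 μm/a
  ⇒ r_corr(zinc) = 3.56 μm/a
Long-term exponent b (ISO 9224 Table 2, B1) = 0.813
  D(4) = 3.56 × 4^0.813 = 3.56 × 3.087 = 10.99 μm
  Mass loss = 10.99 μm × 7.14 g/cm³ = 78.45 g·m⁻²

D(4) = 78.4 g·m⁻²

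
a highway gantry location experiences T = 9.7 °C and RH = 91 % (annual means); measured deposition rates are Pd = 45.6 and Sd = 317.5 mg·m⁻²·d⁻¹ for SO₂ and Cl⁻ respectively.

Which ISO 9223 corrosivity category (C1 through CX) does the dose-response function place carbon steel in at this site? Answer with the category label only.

C5

carbon steel: T≤10 °C ⇒ hinge +0.150·(9.7−10) = -0.0450
  SO₂ term: 1.77·45.6^0.52·exp(0.02·91-0.0450) = 76.12
  Cl⁻ term: 0.102·317.5^0.62·exp(0.033·91+0.04·9.7) = 107.7
  sum: 76.12 + 107.7 → r_corr = 183.9 μm/a
ISO 9223 Table 2 (carbon steel): 80 < 184 ≤ 200 μm/a ⇒ C5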